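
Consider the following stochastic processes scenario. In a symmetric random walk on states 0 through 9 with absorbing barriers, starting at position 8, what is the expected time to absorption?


For symmetric RW on 0,...,N with absorbing barriers, E(i) = i*(N-i)
E(8) = 8 * 1 = 8

8


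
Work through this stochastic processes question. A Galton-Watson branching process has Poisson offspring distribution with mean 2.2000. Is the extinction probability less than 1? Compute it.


Since mu = 2.2000 > 1, extinction prob q < 1.
Solve s = exp(mu*(s-1)) iteratively.
q = 0.1563

0.1563


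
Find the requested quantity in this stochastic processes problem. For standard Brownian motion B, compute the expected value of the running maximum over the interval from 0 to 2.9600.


E(max B(s)) = sqrt(2t/pi)
= sqrt(2*2.9600/pi)
= sqrt(1.8844)
= 1.3727

1.3727


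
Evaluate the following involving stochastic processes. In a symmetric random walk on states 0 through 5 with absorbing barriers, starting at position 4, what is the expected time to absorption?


For symmetric RW on 0,...,N with absorbing barriers, E(i) = i*(N-i)
E(4) = 4 * 1 = 4

4


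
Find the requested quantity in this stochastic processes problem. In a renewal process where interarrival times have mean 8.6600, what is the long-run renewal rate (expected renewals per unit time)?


Long-run renewal rate = 1/E(X)
= 1/8.6600
= 0.1155

0.1155


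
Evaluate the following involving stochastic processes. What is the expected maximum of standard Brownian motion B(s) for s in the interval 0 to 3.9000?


E(max B(s)) = sqrt(2t/pi)
= sqrt(2*3.9000/pi)
= sqrt(2.4828)
= 1.5757

1.5757


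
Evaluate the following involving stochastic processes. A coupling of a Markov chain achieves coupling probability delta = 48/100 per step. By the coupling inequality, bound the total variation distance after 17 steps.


TV distance bound <= (1-delta)^n
= (1 - 0.4800)^17
= 0.5200^17
= 1.4861e-05

1.4861e-05


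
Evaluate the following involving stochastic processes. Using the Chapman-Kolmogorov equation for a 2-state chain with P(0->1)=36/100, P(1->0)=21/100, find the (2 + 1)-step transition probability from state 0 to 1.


P^3 = P^2 * P^1
Computing via matrix multiplication of the transition matrix.
Entry (0,1) of P^3 = 0.5814

0.5814


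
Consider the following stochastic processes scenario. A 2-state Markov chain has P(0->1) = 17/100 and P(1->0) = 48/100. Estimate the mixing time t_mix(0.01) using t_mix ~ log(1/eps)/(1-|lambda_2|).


lambda_2 = |1 - p01 - p10| = |1 - 0.1700 - 0.4800| = 0.3500
t_mix ~ log(1/eps)/(1 - |lambda_2|)
= log(100)/(1 - 0.3500) = 4.6052/0.6500
= 7.0849

7.0849


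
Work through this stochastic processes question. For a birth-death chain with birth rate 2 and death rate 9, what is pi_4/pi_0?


For birth-death process, pi_n/pi_0 = (lambda/mu)^n
= (2/9)^4
= 0.0024

0.0024


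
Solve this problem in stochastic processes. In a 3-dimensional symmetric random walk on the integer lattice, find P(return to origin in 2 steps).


P(return in 2 steps) = P(reverse first step) = 1/(2d)
= 1/6
= 0.1667

0.1667


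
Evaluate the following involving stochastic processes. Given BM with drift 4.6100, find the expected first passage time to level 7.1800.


Expected first passage time = a/mu
= 7.1800/4.6100
= 1.5575

1.5575


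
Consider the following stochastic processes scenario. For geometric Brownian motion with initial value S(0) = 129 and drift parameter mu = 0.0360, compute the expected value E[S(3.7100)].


E[S(t)] = S(0) * exp(mu * t)
= 129 * exp(0.0360 * 3.7100)
= 129 * 1.1429
= 147.4328

147.4328


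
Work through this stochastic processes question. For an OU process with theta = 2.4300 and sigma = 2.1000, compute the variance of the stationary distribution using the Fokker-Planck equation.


Stationary variance = sigma^2 / (2*theta)
= 2.1000^2 / (2*2.4300)
= 4.4100 / 4.8600
= 0.9074

0.9074


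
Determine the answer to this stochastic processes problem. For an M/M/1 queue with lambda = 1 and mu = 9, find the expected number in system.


rho = 1/9 = 0.1111
L = rho/(1-rho)
= 0.1111/0.8889
= 0.1250

0.1250


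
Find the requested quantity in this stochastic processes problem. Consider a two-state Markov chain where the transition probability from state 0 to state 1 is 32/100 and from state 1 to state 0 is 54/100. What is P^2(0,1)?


Computing P^2 by matrix multiplication.
P = [[0.6800, 0.3200], [0.5400, 0.4600]]
After raising P to the power 2:
P^2(0,1) = 0.3648

0.3648


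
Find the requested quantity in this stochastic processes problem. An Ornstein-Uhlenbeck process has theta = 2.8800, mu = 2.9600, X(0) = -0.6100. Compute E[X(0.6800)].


E[X(t)] = mu + (X(0) - mu)*exp(-theta*t)
= 2.9600 + (-0.6100 - 2.9600)*exp(-2.8800*0.6800)
= 2.9600 + -3.5700 * 0.1411
= 2.4563

2.4563


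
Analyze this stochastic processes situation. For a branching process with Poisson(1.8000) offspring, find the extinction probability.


Since mu = 1.8000 > 1, extinction prob q < 1.
Solve s = exp(mu*(s-1)) iteratively.
q = 0.2676

0.2676


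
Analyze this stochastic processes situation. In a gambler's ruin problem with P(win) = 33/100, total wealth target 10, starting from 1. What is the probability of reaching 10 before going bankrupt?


Gambler's ruin formula:
r = q/p = 0.6700/0.3300 = 2.0303
P(win) = (1 - r^i)/(1 - r^N)
= (1 - 2.0303^1)/(1 - 2.0303^10)
= 8.6641e-04

8.6641e-04


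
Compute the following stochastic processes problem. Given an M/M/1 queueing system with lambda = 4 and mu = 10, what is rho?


rho = lambda/mu
= 4/10
= 0.4000

0.4000


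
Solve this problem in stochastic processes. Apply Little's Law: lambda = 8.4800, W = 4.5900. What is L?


Little's Law: L = lambda * W
= 8.4800 * 4.5900
= 38.9232

38.9232


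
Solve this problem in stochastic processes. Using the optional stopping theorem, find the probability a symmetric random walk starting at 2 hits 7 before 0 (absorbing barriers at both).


By optional stopping theorem: E(M at tau) = M(0) = 2
P(hit 7)*7 + P(hit 0)*0 = 2
P(hit 7) = (2 - 0)/(7 - 0) = 2/7 = 0.2857

0.2857


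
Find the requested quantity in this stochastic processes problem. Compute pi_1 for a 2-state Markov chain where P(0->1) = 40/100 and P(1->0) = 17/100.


Stationary distribution: pi_0 = p10/(p01+p10), pi_1 = p01/(p01+p10)
p01 = 0.4000, p10 = 0.1700
pi_1 = 0.7018

0.7018


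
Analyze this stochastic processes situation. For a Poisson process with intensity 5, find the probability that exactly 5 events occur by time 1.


P(N(t)=k) = (lambda*t)^k * exp(-lambda*t) / k!
lambda*t = 5
= 5^5 * exp(-5) / 5!
= 3125 * 0.0067 / 120
= 0.1755

0.1755


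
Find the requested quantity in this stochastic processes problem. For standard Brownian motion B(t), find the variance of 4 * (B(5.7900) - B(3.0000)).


Var(alpha*(B(t)-B(s))) = alpha^2 * (t-s)
= 4^2 * (5.7900 - 3.0000)
= 16 * 2.7900
= 44.6400

44.6400


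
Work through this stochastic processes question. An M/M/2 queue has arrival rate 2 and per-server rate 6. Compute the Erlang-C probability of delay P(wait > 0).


a = lambda/mu = 0.3333
rho = a/c = 0.1667
Erlang-C formula applied:
C(c,a) = 0.0476

0.0476


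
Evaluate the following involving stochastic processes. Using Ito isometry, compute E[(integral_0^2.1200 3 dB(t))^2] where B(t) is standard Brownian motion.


By Ito isometry: E[(int f dB)^2] = int f^2 dt
= 3^2 * 2.1200
= 9 * 2.1200 = 19.0800

19.0800


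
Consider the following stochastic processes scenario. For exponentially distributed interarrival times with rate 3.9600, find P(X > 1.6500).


P(X > t) = exp(-lambda * t)
= exp(-3.9600 * 1.6500)
= exp(-6.5340) = 0.0015

0.0015


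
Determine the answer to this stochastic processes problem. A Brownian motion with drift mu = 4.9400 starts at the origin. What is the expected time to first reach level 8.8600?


Expected first passage time = a/mu
= 8.8600/4.9400
= 1.7935

1.7935


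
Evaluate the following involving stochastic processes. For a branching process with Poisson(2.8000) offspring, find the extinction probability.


Since mu = 2.8000 > 1, extinction prob q < 1.
Solve s = exp(mu*(s-1)) iteratively.
q = 0.0750

0.0750


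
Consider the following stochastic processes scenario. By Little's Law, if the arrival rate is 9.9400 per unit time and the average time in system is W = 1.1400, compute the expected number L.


Little's Law: L = lambda * W
= 9.9400 * 1.1400
= 11.3316

11.3316


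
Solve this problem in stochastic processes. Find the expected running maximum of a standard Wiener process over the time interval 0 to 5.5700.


E(max B(s)) = sqrt(2t/pi)
= sqrt(2*5.5700/pi)
= sqrt(3.5460)
= 1.8831

1.8831


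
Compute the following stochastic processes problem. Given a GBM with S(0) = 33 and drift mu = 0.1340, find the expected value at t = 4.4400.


E[S(t)] = S(0) * exp(mu * t)
= 33 * exp(0.1340 * 4.4400)
= 33 * 1.8130
= 59.8276

59.8276


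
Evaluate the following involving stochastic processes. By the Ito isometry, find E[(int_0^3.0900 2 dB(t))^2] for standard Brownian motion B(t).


By Ito isometry: E[(int f dB)^2] = int f^2 dt
= 2^2 * 3.0900
= 4 * 3.0900 = 12.3600

12.3600


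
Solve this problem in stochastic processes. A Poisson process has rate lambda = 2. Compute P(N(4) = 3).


P(N(t)=k) = (lambda*t)^k * exp(-lambda*t) / k!
lambda*t = 8
= 8^3 * exp(-8) / 3!
= 512 * 3.3546e-04 / 6
= 0.0286

0.0286


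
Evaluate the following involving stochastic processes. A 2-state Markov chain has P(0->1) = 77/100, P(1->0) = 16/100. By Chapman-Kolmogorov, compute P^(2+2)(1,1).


P^4 = P^2 * P^2
Computing via matrix multiplication of the transition matrix.
Entry (1,1) of P^4 = 0.8280

0.8280


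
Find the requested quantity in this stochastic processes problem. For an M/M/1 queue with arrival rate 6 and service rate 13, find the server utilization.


rho = lambda/mu
= 6/13
= 0.4615

0.4615


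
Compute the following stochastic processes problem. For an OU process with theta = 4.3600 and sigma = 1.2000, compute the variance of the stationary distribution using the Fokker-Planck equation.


Stationary variance = sigma^2 / (2*theta)
= 1.2000^2 / (2*4.3600)
= 1.4400 / 8.7200
= 0.1651

0.1651


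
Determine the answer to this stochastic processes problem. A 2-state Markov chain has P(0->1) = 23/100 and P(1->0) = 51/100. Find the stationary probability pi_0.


Stationary distribution: pi_0 = p10/(p01+p10), pi_1 = p01/(p01+p10)
p01 = 0.2300, p10 = 0.5100
pi_0 = 0.6892

0.6892


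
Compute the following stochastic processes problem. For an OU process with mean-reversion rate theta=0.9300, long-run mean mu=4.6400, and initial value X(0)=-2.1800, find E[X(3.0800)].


E[X(t)] = mu + (X(0) - mu)*exp(-theta*t)
= 4.6400 + (-2.1800 - 4.6400)*exp(-0.9300*3.0800)
= 4.6400 + -6.8200 * 0.0570
= 4.2511

4.2511


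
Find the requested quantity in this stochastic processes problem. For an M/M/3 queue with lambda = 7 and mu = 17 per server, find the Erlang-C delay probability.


a = lambda/mu = 0.4118
rho = a/c = 0.1373
Erlang-C formula applied:
C(c,a) = 0.0089

0.0089


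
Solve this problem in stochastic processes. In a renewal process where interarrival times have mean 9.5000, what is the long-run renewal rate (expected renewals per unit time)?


Long-run renewal rate = 1/E(X)
= 1/9.5000
= 0.1053

0.1053


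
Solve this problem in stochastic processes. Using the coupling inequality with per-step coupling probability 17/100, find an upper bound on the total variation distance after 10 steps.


TV distance bound <= (1-delta)^n
= (1 - 0.1700)^10
= 0.8300^10
= 0.1552

0.1552


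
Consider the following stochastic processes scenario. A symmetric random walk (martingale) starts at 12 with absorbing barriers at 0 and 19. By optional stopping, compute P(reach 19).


By optional stopping theorem: E(M at tau) = M(0) = 12
P(hit 19)*19 + P(hit 0)*0 = 12
P(hit 19) = (12 - 0)/(19 - 0) = 12/19 = 0.6316

0.6316


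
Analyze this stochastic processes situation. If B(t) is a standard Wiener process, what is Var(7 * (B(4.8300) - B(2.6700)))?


Var(alpha*(B(t)-B(s))) = alpha^2 * (t-s)
= 7^2 * (4.8300 - 2.6700)
= 49 * 2.1600
= 105.8400

105.8400


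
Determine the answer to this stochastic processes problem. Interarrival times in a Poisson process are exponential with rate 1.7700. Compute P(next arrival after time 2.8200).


P(X > t) = exp(-lambda * t)
= exp(-1.7700 * 2.8200)
= exp(-4.9914) = 0.0068

0.0068


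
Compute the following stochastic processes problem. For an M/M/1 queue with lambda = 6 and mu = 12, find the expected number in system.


rho = 6/12 = 0.5000
L = rho/(1-rho)
= 0.5000/0.5000
= 1.0000

1.0000


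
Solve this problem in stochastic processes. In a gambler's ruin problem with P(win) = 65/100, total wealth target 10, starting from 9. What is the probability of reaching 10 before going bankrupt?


Gambler's ruin formula:
r = q/p = 0.3500/0.6500 = 0.5385
P(win) = (1 - r^i)/(1 - r^N)
= (1 - 0.5385^9)/(1 - 0.5385^10)
= 0.9982

0.9982


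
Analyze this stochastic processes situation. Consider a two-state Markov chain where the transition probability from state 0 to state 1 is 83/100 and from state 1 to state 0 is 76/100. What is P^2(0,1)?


Computing P^2 by matrix multiplication.
P = [[0.1700, 0.8300], [0.7600, 0.2400]]
After raising P to the power 2:
P^2(0,1) = 0.3403

0.3403


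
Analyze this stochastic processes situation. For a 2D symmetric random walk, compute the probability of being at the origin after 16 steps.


P = C(16,8)^2 / 4^16
= 12870^2 / 4294967296
= 165636900 / 4294967296
= 0.0386

0.0386


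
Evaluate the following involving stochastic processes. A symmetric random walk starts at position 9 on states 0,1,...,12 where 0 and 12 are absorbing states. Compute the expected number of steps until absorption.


For symmetric RW on 0,...,N with absorbing barriers, E(i) = i*(N-i)
E(9) = 9 * 3 = 27

27


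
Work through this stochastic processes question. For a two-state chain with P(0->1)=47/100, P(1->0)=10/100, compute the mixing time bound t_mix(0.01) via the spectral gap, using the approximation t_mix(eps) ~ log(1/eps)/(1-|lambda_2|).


lambda_2 = |1 - p01 - p10| = |1 - 0.4700 - 0.1000| = 0.4300
t_mix ~ log(1/eps)/(1 - |lambda_2|)
= log(100)/(1 - 0.4300) = 4.6052/0.5700
= 8.0792

8.0792


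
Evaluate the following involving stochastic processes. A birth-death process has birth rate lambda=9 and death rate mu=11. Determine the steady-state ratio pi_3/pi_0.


For birth-death process, pi_n/pi_0 = (lambda/mu)^n
= (9/11)^3
= 0.5477

0.5477


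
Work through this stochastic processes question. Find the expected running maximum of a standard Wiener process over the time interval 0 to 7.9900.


E(max B(s)) = sqrt(2t/pi)
= sqrt(2*7.9900/pi)
= sqrt(5.0866)
= 2.2553

2.2553


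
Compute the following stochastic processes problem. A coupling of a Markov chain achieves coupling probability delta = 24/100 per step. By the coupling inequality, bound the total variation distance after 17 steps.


TV distance bound <= (1-delta)^n
= (1 - 0.2400)^17
= 0.7600^17
= 0.0094

0.0094


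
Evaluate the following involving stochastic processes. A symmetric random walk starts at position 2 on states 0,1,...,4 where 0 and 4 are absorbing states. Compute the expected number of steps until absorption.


For symmetric RW on 0,...,N with absorbing barriers, E(i) = i*(N-i)
E(2) = 2 * 2 = 4

4


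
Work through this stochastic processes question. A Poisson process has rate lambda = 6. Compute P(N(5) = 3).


P(N(t)=k) = (lambda*t)^k * exp(-lambda*t) / k!
lambda*t = 30
= 30^3 * exp(-30) / 3!
= 27000 * 9.3576e-14 / 6
= 4.2109e-10

4.2109e-10


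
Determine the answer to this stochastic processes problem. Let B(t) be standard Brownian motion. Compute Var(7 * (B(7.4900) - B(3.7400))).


Var(alpha*(B(t)-B(s))) = alpha^2 * (t-s)
= 7^2 * (7.4900 - 3.7400)
= 49 * 3.7500
= 183.7500

183.7500


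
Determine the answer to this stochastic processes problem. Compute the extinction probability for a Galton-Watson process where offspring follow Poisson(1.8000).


Since mu = 1.8000 > 1, extinction prob q < 1.
Solve s = exp(mu*(s-1)) iteratively.
q = 0.2676

0.2676


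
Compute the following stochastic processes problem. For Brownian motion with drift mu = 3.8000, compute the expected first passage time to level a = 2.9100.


Expected first passage time = a/mu
= 2.9100/3.8000
= 0.7658

0.7658


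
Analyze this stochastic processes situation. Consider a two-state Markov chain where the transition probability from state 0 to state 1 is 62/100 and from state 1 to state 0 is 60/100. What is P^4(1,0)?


Computing P^4 by matrix multiplication.
P = [[0.3800, 0.6200], [0.6000, 0.4000]]
After raising P to the power 4:
P^4(1,0) = 0.4907

0.4907


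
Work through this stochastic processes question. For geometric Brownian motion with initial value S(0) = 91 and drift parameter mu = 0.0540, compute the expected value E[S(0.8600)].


E[S(t)] = S(0) * exp(mu * t)
= 91 * exp(0.0540 * 0.8600)
= 91 * 1.0475
= 95.3257

95.3257


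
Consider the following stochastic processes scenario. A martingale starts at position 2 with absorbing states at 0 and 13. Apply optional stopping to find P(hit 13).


By optional stopping theorem: E(M at tau) = M(0) = 2
P(hit 13)*13 + P(hit 0)*0 = 2
P(hit 13) = (2 - 0)/(13 - 0) = 2/13 = 0.1538

0.1538


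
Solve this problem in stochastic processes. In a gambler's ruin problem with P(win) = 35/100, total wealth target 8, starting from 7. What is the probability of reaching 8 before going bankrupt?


Gambler's ruin formula:
r = q/p = 0.6500/0.3500 = 1.8571
P(win) = (1 - r^i)/(1 - r^N)
= (1 - 1.8571^7)/(1 - 1.8571^8)
= 0.5352

0.5352


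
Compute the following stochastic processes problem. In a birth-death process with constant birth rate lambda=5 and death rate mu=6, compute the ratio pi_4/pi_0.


For birth-death process, pi_n/pi_0 = (lambda/mu)^n
= (5/6)^4
= 0.4823

0.4823


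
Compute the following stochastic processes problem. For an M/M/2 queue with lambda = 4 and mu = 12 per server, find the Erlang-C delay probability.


a = lambda/mu = 0.3333
rho = a/c = 0.1667
Erlang-C formula applied:
C(c,a) = 0.0476

0.0476


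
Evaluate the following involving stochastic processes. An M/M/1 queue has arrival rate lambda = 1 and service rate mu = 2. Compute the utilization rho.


rho = lambda/mu
= 1/2
= 0.5000

0.5000


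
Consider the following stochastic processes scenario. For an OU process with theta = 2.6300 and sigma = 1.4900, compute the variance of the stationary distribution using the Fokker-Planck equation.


Stationary variance = sigma^2 / (2*theta)
= 1.4900^2 / (2*2.6300)
= 2.2201 / 5.2600
= 0.4221

0.4221


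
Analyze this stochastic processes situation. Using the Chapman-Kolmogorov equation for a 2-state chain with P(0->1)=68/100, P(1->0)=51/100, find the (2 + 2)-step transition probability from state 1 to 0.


P^4 = P^2 * P^2
Computing via matrix multiplication of the transition matrix.
Entry (1,0) of P^4 = 0.4280

0.4280


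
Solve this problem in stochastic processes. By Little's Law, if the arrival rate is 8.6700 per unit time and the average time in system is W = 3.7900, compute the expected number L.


Little's Law: L = lambda * W
= 8.6700 * 3.7900
= 32.8593

32.8593


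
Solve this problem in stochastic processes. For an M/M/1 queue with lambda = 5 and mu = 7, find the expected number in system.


rho = 5/7 = 0.7143
L = rho/(1-rho)
= 0.7143/0.2857
= 2.5000

2.5000


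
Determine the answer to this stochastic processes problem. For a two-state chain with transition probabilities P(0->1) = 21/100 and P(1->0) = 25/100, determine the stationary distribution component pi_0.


Stationary distribution: pi_0 = p10/(p01+p10), pi_1 = p01/(p01+p10)
p01 = 0.2100, p10 = 0.2500
pi_0 = 0.5435

0.5435


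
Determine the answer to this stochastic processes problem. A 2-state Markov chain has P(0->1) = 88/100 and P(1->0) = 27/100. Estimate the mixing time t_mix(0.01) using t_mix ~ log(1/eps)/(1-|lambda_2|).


lambda_2 = |1 - p01 - p10| = |1 - 0.8800 - 0.2700| = 0.1500
t_mix ~ log(1/eps)/(1 - |lambda_2|)
= log(100)/(1 - 0.1500) = 4.6052/0.8500
= 5.4178

5.4178


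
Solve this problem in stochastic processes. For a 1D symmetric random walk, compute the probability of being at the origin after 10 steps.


P(S(10) = 0) = C(10,5) / 4^5
= 252 / 1024
= 0.2461

0.2461


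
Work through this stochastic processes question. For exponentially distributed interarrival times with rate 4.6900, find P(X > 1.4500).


P(X > t) = exp(-lambda * t)
= exp(-4.6900 * 1.4500)
= exp(-6.8005) = 0.0011

0.0011


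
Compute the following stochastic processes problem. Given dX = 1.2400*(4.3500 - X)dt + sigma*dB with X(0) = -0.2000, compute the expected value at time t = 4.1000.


E[X(t)] = mu + (X(0) - mu)*exp(-theta*t)
= 4.3500 + (-0.2000 - 4.3500)*exp(-1.2400*4.1000)
= 4.3500 + -4.5500 * 0.0062
= 4.3218

4.3218


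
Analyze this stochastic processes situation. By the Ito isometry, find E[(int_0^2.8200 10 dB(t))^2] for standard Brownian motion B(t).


By Ito isometry: E[(int f dB)^2] = int f^2 dt
= 10^2 * 2.8200
= 100 * 2.8200 = 282.0000

282.0000


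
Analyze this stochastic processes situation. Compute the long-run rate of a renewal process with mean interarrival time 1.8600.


Long-run renewal rate = 1/E(X)
= 1/1.8600
= 0.5376

0.5376


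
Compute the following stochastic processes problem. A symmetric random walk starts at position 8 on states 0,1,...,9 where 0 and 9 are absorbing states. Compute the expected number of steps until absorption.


For symmetric RW on 0,...,N with absorbing barriers, E(i) = i*(N-i)
E(8) = 8 * 1 = 8

8


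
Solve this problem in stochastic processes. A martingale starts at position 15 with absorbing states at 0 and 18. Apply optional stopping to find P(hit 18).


By optional stopping theorem: E(M at tau) = M(0) = 15
P(hit 18)*18 + P(hit 0)*0 = 15
P(hit 18) = (15 - 0)/(18 - 0) = 5/6 = 0.8333

0.8333


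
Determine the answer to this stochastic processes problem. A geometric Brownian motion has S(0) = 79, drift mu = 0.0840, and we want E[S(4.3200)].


E[S(t)] = S(0) * exp(mu * t)
= 79 * exp(0.0840 * 4.3200)
= 79 * 1.4375
= 113.5596

113.5596


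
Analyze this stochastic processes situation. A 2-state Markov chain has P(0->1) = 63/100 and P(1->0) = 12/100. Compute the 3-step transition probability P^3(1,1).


Computing P^3 by matrix multiplication.
P = [[0.3700, 0.6300], [0.1200, 0.8800]]
After raising P to the power 3:
P^3(1,1) = 0.8425

0.8425


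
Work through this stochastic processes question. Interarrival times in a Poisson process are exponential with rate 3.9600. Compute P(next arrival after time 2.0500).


P(X > t) = exp(-lambda * t)
= exp(-3.9600 * 2.0500)
= exp(-8.1180) = 2.9812e-04

2.9812e-04


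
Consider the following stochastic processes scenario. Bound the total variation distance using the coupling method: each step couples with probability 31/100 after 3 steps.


TV distance bound <= (1-delta)^n
= (1 - 0.3100)^3
= 0.6900^3
= 0.3285

0.3285


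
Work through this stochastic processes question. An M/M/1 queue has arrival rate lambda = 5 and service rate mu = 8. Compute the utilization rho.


rho = lambda/mu
= 5/8
= 0.6250

0.6250


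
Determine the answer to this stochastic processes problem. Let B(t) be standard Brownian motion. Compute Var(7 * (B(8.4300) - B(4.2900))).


Var(alpha*(B(t)-B(s))) = alpha^2 * (t-s)
= 7^2 * (8.4300 - 4.2900)
= 49 * 4.1400
= 202.8600

202.8600


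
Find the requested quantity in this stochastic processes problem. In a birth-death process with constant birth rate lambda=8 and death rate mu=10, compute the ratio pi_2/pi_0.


For birth-death process, pi_n/pi_0 = (lambda/mu)^n
= (8/10)^2
= 0.6400

0.6400


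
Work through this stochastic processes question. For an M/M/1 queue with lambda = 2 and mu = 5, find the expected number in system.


rho = 2/5 = 0.4000
L = rho/(1-rho)
= 0.4000/0.6000
= 0.6667

0.6667


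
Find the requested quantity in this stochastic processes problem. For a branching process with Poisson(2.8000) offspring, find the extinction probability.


Since mu = 2.8000 > 1, extinction prob q < 1.
Solve s = exp(mu*(s-1)) iteratively.
q = 0.0750

0.0750


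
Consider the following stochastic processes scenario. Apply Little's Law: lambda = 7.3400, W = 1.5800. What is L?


Little's Law: L = lambda * W
= 7.3400 * 1.5800
= 11.5972

11.5972


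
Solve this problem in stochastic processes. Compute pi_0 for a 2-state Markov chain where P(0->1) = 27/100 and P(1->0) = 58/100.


Stationary distribution: pi_0 = p10/(p01+p10), pi_1 = p01/(p01+p10)
p01 = 0.2700, p10 = 0.5800
pi_0 = 0.6824

0.6824


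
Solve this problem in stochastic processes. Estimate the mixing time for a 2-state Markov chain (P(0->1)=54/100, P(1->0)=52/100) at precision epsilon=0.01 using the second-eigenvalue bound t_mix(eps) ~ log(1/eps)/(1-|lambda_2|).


lambda_2 = |1 - p01 - p10| = |1 - 0.5400 - 0.5200| = 0.0600
t_mix ~ log(1/eps)/(1 - |lambda_2|)
= log(100)/(1 - 0.0600) = 4.6052/0.9400
= 4.8991

4.8991


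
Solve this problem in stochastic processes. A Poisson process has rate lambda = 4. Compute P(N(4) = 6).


P(N(t)=k) = (lambda*t)^k * exp(-lambda*t) / k!
lambda*t = 16
= 16^6 * exp(-16) / 6!
= 16777216 * 1.1254e-07 / 720
= 0.0026

0.0026


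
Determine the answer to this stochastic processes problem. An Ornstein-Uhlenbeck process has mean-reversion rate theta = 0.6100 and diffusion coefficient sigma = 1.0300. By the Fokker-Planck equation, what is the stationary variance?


Stationary variance = sigma^2 / (2*theta)
= 1.0300^2 / (2*0.6100)
= 1.0609 / 1.2200
= 0.8696

0.8696


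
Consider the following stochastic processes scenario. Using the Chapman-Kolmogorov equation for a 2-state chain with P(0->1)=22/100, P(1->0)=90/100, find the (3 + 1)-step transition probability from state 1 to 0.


P^4 = P^3 * P^1
Computing via matrix multiplication of the transition matrix.
Entry (1,0) of P^4 = 0.8034

0.8034


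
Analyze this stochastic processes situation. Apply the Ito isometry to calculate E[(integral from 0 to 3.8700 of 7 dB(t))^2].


By Ito isometry: E[(int f dB)^2] = int f^2 dt
= 7^2 * 3.8700
= 49 * 3.8700 = 189.6300

189.6300


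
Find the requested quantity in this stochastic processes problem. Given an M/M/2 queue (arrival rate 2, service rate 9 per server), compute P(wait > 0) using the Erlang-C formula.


a = lambda/mu = 0.2222
rho = a/c = 0.1111
Erlang-C formula applied:
C(c,a) = 0.0222

0.0222


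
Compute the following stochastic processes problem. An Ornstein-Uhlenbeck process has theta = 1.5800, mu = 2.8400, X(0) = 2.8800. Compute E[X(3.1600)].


E[X(t)] = mu + (X(0) - mu)*exp(-theta*t)
= 2.8400 + (2.8800 - 2.8400)*exp(-1.5800*3.1600)
= 2.8400 + 0.0400 * 0.0068
= 2.8403

2.8403


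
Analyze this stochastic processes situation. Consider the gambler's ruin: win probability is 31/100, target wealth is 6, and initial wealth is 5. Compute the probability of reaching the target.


Gambler's ruin formula:
r = q/p = 0.6900/0.3100 = 2.2258
P(win) = (1 - r^i)/(1 - r^N)
= (1 - 2.2258^5)/(1 - 2.2258^6)
= 0.4447

0.4447


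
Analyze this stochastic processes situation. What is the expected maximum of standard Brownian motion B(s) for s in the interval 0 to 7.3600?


E(max B(s)) = sqrt(2t/pi)
= sqrt(2*7.3600/pi)
= sqrt(4.6855)
= 2.1646

2.1646


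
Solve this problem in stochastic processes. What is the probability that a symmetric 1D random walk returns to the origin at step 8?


P(S(8) = 0) = C(8,4) / 4^4
= 70 / 256
= 0.2734

0.2734


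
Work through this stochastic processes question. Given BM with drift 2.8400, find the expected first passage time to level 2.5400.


Expected first passage time = a/mu
= 2.5400/2.8400
= 0.8944

0.8944


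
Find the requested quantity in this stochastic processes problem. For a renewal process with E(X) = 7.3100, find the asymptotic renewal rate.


Long-run renewal rate = 1/E(X)
= 1/7.3100
= 0.1368

0.1368


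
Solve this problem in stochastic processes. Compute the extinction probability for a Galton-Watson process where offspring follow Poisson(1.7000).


Since mu = 1.7000 > 1, extinction prob q < 1.
Solve s = exp(mu*(s-1)) iteratively.
q = 0.3088

0.3088


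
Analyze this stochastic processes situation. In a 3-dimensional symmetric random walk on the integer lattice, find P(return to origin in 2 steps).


P(return in 2 steps) = P(reverse first step) = 1/(2d)
= 1/6
= 0.1667

0.1667


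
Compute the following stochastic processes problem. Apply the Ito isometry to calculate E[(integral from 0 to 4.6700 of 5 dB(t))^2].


By Ito isometry: E[(int f dB)^2] = int f^2 dt
= 5^2 * 4.6700
= 25 * 4.6700 = 116.7500

116.7500


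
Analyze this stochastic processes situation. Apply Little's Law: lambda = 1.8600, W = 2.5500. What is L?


Little's Law: L = lambda * W
= 1.8600 * 2.5500
= 4.7430

4.7430


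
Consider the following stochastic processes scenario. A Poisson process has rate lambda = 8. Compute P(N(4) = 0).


P(N(t)=k) = (lambda*t)^k * exp(-lambda*t) / k!
lambda*t = 32
= 32^0 * exp(-32) / 0!
= 1 * 1.2664e-14 / 1
= 1.2664e-14

1.2664e-14


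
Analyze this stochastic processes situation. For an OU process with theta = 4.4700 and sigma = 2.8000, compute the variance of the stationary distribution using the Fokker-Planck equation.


Stationary variance = sigma^2 / (2*theta)
= 2.8000^2 / (2*4.4700)
= 7.8400 / 8.9400
= 0.8770

0.8770


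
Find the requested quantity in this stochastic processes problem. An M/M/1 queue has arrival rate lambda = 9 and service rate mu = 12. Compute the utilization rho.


rho = lambda/mu
= 9/12
= 0.7500

0.7500


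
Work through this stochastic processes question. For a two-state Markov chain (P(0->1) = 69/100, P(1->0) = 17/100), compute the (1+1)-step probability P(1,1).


P^2 = P^1 * P^1
Computing via matrix multiplication of the transition matrix.
Entry (1,1) of P^2 = 0.8062

0.8062


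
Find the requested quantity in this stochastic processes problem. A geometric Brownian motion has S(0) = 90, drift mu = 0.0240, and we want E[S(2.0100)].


E[S(t)] = S(0) * exp(mu * t)
= 90 * exp(0.0240 * 2.0100)
= 90 * 1.0494
= 94.4480

94.4480


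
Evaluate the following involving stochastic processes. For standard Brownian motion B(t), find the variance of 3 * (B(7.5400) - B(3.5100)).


Var(alpha*(B(t)-B(s))) = alpha^2 * (t-s)
= 3^2 * (7.5400 - 3.5100)
= 9 * 4.0300
= 36.2700

36.2700


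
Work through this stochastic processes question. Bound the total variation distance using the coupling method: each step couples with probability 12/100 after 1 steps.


TV distance bound <= (1-delta)^n
= (1 - 0.1200)^1
= 0.8800^1
= 0.8800

0.8800


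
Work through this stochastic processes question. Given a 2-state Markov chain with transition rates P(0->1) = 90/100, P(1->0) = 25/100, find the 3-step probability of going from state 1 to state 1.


Computing P^3 by matrix multiplication.
P = [[0.1000, 0.9000], [0.2500, 0.7500]]
After raising P to the power 3:
P^3(1,1) = 0.7819

0.7819


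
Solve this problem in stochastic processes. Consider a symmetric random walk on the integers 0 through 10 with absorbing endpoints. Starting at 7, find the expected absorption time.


For symmetric RW on 0,...,N with absorbing barriers, E(i) = i*(N-i)
E(7) = 7 * 3 = 21

21


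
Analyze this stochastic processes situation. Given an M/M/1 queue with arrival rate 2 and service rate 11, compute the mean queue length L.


rho = 2/11 = 0.1818
L = rho/(1-rho)
= 0.1818/0.8182
= 0.2222

0.2222


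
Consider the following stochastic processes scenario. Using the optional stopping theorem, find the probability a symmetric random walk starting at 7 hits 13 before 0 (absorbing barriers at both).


By optional stopping theorem: E(M at tau) = M(0) = 7
P(hit 13)*13 + P(hit 0)*0 = 7
P(hit 13) = (7 - 0)/(13 - 0) = 7/13 = 0.5385

0.5385


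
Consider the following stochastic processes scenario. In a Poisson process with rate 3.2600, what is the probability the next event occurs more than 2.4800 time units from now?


P(X > t) = exp(-lambda * t)
= exp(-3.2600 * 2.4800)
= exp(-8.0848) = 3.0819e-04

3.0819e-04


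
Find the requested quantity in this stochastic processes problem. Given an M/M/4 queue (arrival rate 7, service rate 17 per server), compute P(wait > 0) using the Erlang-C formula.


a = lambda/mu = 0.4118
rho = a/c = 0.1029
Erlang-C formula applied:
C(c,a) = 8.8456e-04

8.8456e-04


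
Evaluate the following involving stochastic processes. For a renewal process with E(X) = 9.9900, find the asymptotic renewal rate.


Long-run renewal rate = 1/E(X)
= 1/9.9900
= 0.1001

0.1001


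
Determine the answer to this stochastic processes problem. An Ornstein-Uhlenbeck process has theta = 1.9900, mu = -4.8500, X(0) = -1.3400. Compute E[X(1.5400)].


E[X(t)] = mu + (X(0) - mu)*exp(-theta*t)
= -4.8500 + (-1.3400 - -4.8500)*exp(-1.9900*1.5400)
= -4.8500 + 3.5100 * 0.0467
= -4.6862

-4.6862


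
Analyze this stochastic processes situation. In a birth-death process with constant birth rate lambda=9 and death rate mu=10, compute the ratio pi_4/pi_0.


For birth-death process, pi_n/pi_0 = (lambda/mu)^n
= (9/10)^4
= 0.6561

0.6561


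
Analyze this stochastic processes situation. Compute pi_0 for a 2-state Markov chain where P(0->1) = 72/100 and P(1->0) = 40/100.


Stationary distribution: pi_0 = p10/(p01+p10), pi_1 = p01/(p01+p10)
p01 = 0.7200, p10 = 0.4000
pi_0 = 0.3571

0.3571


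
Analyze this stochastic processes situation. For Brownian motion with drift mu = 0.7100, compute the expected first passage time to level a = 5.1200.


Expected first passage time = a/mu
= 5.1200/0.7100
= 7.2113

7.2113


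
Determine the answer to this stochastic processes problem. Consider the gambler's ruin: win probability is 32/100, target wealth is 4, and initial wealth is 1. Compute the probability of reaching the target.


Gambler's ruin formula:
r = q/p = 0.6800/0.3200 = 2.1250
P(win) = (1 - r^i)/(1 - r^N)
= (1 - 2.1250^1)/(1 - 2.1250^4)
= 0.0580

0.0580


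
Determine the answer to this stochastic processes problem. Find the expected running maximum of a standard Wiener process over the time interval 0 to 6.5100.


E(max B(s)) = sqrt(2t/pi)
= sqrt(2*6.5100/pi)
= sqrt(4.1444)
= 2.0358

2.0358


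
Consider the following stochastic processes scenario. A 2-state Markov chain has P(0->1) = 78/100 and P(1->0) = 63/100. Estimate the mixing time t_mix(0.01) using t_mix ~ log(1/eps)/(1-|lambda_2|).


lambda_2 = |1 - p01 - p10| = |1 - 0.7800 - 0.6300| = 0.4100
t_mix ~ log(1/eps)/(1 - |lambda_2|)
= log(100)/(1 - 0.4100) = 4.6052/0.5900
= 7.8054

7.8054


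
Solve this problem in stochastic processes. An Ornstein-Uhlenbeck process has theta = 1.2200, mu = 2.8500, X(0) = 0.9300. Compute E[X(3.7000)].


E[X(t)] = mu + (X(0) - mu)*exp(-theta*t)
= 2.8500 + (0.9300 - 2.8500)*exp(-1.2200*3.7000)
= 2.8500 + -1.9200 * 0.0110
= 2.8290

2.8290


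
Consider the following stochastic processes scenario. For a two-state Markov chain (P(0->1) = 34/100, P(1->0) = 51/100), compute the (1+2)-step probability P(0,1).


P^3 = P^1 * P^2
Computing via matrix multiplication of the transition matrix.
Entry (0,1) of P^3 = 0.3986

0.3986


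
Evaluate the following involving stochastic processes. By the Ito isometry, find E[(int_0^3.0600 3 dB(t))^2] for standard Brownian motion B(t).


By Ito isometry: E[(int f dB)^2] = int f^2 dt
= 3^2 * 3.0600
= 9 * 3.0600 = 27.5400

27.5400


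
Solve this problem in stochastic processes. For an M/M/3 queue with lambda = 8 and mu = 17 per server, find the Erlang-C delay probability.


a = lambda/mu = 0.4706
rho = a/c = 0.1569
Erlang-C formula applied:
C(c,a) = 0.0129

0.0129


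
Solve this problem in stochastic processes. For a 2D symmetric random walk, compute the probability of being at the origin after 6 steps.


P = C(6,3)^2 / 4^6
= 20^2 / 4096
= 400 / 4096
= 0.0977

0.0977


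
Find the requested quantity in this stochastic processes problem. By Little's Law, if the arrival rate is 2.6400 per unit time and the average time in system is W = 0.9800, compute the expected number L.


Little's Law: L = lambda * W
= 2.6400 * 0.9800
= 2.5872

2.5872


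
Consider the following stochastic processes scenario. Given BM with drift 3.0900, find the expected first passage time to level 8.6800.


Expected first passage time = a/mu
= 8.6800/3.0900
= 2.8091

2.8091


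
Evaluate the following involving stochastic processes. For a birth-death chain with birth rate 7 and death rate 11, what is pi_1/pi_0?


For birth-death process, pi_n/pi_0 = (lambda/mu)^n
= (7/11)^1
= 0.6364

0.6364


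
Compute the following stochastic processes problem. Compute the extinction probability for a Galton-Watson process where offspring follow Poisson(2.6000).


Since mu = 2.6000 > 1, extinction prob q < 1.
Solve s = exp(mu*(s-1)) iteratively.
q = 0.0951

0.0951


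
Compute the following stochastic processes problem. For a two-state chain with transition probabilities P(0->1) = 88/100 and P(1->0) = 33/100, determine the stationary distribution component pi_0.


Stationary distribution: pi_0 = p10/(p01+p10), pi_1 = p01/(p01+p10)
p01 = 0.8800, p10 = 0.3300
pi_0 = 0.2727

0.2727


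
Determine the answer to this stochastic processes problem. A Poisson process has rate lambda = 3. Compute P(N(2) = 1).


P(N(t)=k) = (lambda*t)^k * exp(-lambda*t) / k!
lambda*t = 6
= 6^1 * exp(-6) / 1!
= 6 * 0.0025 / 1
= 0.0149

0.0149


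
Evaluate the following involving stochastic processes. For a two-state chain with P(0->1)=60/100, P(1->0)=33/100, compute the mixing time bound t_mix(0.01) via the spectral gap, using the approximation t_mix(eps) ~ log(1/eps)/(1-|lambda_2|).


lambda_2 = |1 - p01 - p10| = |1 - 0.6000 - 0.3300| = 0.0700
t_mix ~ log(1/eps)/(1 - |lambda_2|)
= log(100)/(1 - 0.0700) = 4.6052/0.9300
= 4.9518

4.9518


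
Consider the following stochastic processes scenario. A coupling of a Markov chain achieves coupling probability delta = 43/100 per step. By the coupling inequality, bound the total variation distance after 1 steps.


TV distance bound <= (1-delta)^n
= (1 - 0.4300)^1
= 0.5700^1
= 0.5700

0.5700


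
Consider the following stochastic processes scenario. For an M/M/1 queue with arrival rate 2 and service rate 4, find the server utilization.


rho = lambda/mu
= 2/4
= 0.5000

0.5000


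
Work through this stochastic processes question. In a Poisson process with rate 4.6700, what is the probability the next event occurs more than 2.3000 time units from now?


P(X > t) = exp(-lambda * t)
= exp(-4.6700 * 2.3000)
= exp(-10.7410) = 2.1639e-05

2.1639e-05


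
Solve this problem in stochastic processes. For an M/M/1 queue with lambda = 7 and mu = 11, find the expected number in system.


rho = 7/11 = 0.6364
L = rho/(1-rho)
= 0.6364/0.3636
= 1.7500

1.7500


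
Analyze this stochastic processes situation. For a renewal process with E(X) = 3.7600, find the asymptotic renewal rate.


Long-run renewal rate = 1/E(X)
= 1/3.7600
= 0.2660

0.2660


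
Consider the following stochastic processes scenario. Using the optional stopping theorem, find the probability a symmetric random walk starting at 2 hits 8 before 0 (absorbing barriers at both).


By optional stopping theorem: E(M at tau) = M(0) = 2
P(hit 8)*8 + P(hit 0)*0 = 2
P(hit 8) = (2 - 0)/(8 - 0) = 1/4 = 0.2500

0.2500


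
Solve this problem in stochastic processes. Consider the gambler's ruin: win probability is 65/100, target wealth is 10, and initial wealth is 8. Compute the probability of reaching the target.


Gambler's ruin formula:
r = q/p = 0.3500/0.6500 = 0.5385
P(win) = (1 - r^i)/(1 - r^N)
= (1 - 0.5385^8)/(1 - 0.5385^10)
= 0.9950

0.9950
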